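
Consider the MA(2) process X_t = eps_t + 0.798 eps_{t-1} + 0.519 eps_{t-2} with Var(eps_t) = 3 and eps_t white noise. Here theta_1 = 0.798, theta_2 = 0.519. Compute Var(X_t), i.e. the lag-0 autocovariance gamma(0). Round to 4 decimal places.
\gamma(0) = 5.7185

For an MA(q) process X_t = eps_t + sum_i theta_i eps_{t-i} with
Var(eps_t) = sigma^2, the variance is
  gamma(0) = sigma^2 * (1 + sum_i theta_i^2).
  sum_i theta_i^2 = (0.798)^2 + (0.519)^2 = 0.636804 + 0.269361 = 0.906165.
  gamma(0) = 3 * (1 + 0.906165) = 3 * 1.906165 = 5.718495, which rounds to 5.7185.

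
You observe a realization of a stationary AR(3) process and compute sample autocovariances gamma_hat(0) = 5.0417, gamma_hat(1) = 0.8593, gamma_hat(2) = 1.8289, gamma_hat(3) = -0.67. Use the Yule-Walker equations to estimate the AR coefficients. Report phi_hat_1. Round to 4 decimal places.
\hat\phi_{1} = 0.2050

The Yule-Walker equations for an AR(p) process read, in matrix form,
  Gamma_p phi = r_p,   with   (Gamma_p)_{ij} = gamma(|i - j|),
                       (r_p)_i = gamma(i),   i,j = 1..p.
Substitute the sample gammas (Toeplitz matrix and right-hand side of size 3):
  Gamma_p = [[5.0417, 0.8593, 1.8289], [0.8593, 5.0417, 0.8593], [1.8289, 0.8593, 5.0417]]
  r_p     = [0.8593, 1.8289, -0.67]
Written out (R1..R3):
  (R1) 5.0417 phi_1 + 0.8593 phi_2 + 1.8289 phi_3 = 0.8593
  (R2) 0.8593 phi_1 + 5.0417 phi_2 + 0.8593 phi_3 = 1.8289
  (R3) 1.8289 phi_1 + 0.8593 phi_2 + 5.0417 phi_3 = -0.67
Gaussian elimination:
  R2 <- R2 - (0.8593/5.0417) R1 = R2 - (0.170439) R1:  4.895242 phi_2 + 0.547585 phi_3 = 1.682442
  R3 <- R3 - (1.8289/5.0417) R1 = R3 - (0.362755) R1:  0.547585 phi_2 + 4.378258 phi_3 = -0.981715
  R3 <- R3 - (0.547585/4.895242) R2 = R3 - (0.111861) R2:  4.317005 phi_3 = -1.169914
Back-substitution:
  phi_hat_3 = -1.169914 / 4.317005 = -0.271001
  phi_hat_2 = (1.682442 - (0.547585)(-0.271001)) / 4.895242 = 0.374004
  phi_hat_1 = (0.8593 - (0.8593)(0.374004) - (1.8289)(-0.271001)) / 5.0417 = 0.205001
So phi_hat = [0.2050, 0.3740, -0.2710].
Therefore phi_hat_1 = 0.2050.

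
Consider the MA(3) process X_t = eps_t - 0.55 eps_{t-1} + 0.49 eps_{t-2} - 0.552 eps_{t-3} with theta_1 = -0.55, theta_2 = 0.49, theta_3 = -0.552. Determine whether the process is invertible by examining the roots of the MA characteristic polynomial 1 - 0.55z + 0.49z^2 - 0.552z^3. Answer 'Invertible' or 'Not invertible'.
\text{Invertible}

The MA(q) characteristic polynomial is P(z) = 1 - 0.55z + 0.49z^2 - 0.552z^3.
Invertibility requires all roots to lie outside the unit circle, i.e. |z| > 1 for every root.
Degree 3: look for a simple real root z0 first, then factor out (1 - z/z0) and solve the remaining quadratic.
Testing z0 = 1.25: P(1.25) = 1 + (-0.55)(1.25) + (0.49)(1.25)^2 + (-0.552)(1.25)^3
  = 1 + (-0.6875) + (0.765625) + (-1.078125) = 0.  So z_0 = 1.25 is a root, |z_0| = 1.25.
Divide out the factor (1 - 0.8 z) = (1 - z/z0) (since 1/z0 = 0.8):
  P(z) = (1 - 0.8 z)(1 + (0.25) z + (0.69) z^2)
  [check: z-coef 0.25 - (0.8) = -0.55; z^2-coef 0.69 - (0.8)(0.25) = 0.49; z^3-coef -(0.8)(0.69) = -0.552.]
Remaining roots from the quadratic factor 1 + (0.25) z + (0.69) z^2:
  Set 1 + (0.25) z + (0.69) z^2 = 0, i.e. a z^2 + b z + c = 0 with a = 0.69, b = 0.25, c = 1.
  Discriminant D = b^2 - 4ac = (0.25)^2 - 4*(0.69)*1 = 0.0625 - (2.76) = -2.6975.
  D < 0, so the roots are the complex-conjugate pair z = (-b +/- i sqrt(-D)) / (2a) = -0.1812 +/- 1.1901i.
  For a conjugate pair |z|^2 = z * conj(z) = (product of roots) = c/a = 1/(0.69) = 1.449275, so |z| = sqrt(1.449275) = 1.2039 for both roots.
Moduli of all roots: 1.2500, 1.2039, 1.2039.
All moduli strictly greater than 1? Yes.
Verdict: Invertible.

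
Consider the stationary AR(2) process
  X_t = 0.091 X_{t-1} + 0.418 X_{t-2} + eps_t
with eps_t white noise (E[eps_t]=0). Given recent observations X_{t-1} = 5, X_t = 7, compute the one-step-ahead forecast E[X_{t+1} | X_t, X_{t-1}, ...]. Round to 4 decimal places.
E[X_{t+1} \mid \mathcal F_t] = 2.7270

For an AR(p) model X_t = c + sum_i phi_i X_{t-i} + eps_t, the
one-step-ahead conditional mean is
  E[X_{t+1} | X_t, ...] = c + sum_i phi_i X_{t+1-i}.
Substitute known values:
  E[X_{t+1} | ...] = (0.091) * (7) + (0.418) * (5)
                   = 2.7270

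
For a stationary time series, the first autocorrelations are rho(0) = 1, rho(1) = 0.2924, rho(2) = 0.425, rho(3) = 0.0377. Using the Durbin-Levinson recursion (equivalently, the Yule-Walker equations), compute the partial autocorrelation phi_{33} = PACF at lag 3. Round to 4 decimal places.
\phi_{33} = -0.1890

The PACF at lag k is phi_{kk}, the last component of the solution
to the Yule-Walker system G_k phi = r_k where
  (G_k)_{ij} = rho(|i - j|), (r_k)_i = rho(i), i,j = 1..k.
Equivalently, Durbin-Levinson gives phi_{kk} iteratively:
  phi_{11} = rho(1)
  phi_{kk} = [rho(k) - sum_{j=1..k-1} phi_{k-1,j} rho(k-j)]
            / [1 - sum_{j=1..k-1} phi_{k-1,j} rho(j)],
  phi_{k,j} = phi_{k-1,j} - phi_{kk} phi_{k-1,k-j},  j = 1..k-1.
Step k = 1:
  phi_11 = rho(1) = 0.2924.
Step k = 2:
  phi_22 = [rho(2) - phi_11 rho(1)] / [1 - phi_11 rho(1)] = [0.425 - (0.2924)(0.2924)] / [1 - (0.2924)(0.2924)]
         = 0.33950224 / 0.91450224 = 0.371243.
  Update: phi_21 = phi_11 - phi_22 phi_11 = 0.2924 - (0.371243)(0.2924) = 0.183849.
Step k = 3:
  phi_33 = [rho(3) - phi_21 rho(2) - phi_22 rho(1)] / [1 - phi_21 rho(1) - phi_22 rho(2)]
    numerator   = 0.0377 - (0.183849)(0.425) - (0.371243)(0.2924) = -0.14898703
    denominator = 1 - (0.183849)(0.2924) - (0.371243)(0.425) = 0.78846453
  phi_33 = -0.14898703 / 0.78846453 = -0.189.
Therefore phi_{33} = -0.1890.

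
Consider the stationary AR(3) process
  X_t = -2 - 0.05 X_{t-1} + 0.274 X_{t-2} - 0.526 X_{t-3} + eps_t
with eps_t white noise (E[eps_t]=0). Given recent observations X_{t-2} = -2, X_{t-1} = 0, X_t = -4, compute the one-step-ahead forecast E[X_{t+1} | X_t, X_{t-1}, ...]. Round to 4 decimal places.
E[X_{t+1} \mid \mathcal F_t] = -0.7480

For an AR(p) model X_t = c + sum_i phi_i X_{t-i} + eps_t, the
one-step-ahead conditional mean is
  E[X_{t+1} | X_t, ...] = c + sum_i phi_i X_{t+1-i}.
Substitute known values:
  E[X_{t+1} | ...] = -2 + (-0.05) * (-4) + (0.274) * (0) + (-0.526) * (-2)
                   = -0.7480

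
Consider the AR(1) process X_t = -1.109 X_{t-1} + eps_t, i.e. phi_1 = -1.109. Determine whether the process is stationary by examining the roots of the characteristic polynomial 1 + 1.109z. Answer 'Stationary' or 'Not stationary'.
\text{Not stationary}

The AR(p) characteristic polynomial is P(z) = 1 + 1.109z.
Stationarity requires all roots to lie outside the unit circle, i.e. |z| > 1 for every root.
This is linear in z: 1 + (1.109) z = 0  =>  z = -1/(1.109) = -0.901713,  |z| = 0.901713.
Moduli of all roots: 0.9017.
All moduli strictly greater than 1? No.
Verdict: Not stationary.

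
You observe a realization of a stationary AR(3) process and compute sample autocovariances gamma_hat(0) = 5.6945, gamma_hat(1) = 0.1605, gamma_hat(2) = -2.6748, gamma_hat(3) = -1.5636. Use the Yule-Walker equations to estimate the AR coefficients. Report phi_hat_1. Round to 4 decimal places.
\hat\phi_{1} = -0.1050

The Yule-Walker equations for an AR(p) process read, in matrix form,
  Gamma_p phi = r_p,   with   (Gamma_p)_{ij} = gamma(|i - j|),
                       (r_p)_i = gamma(i),   i,j = 1..p.
Substitute the sample gammas (Toeplitz matrix and right-hand side of size 3):
  Gamma_p = [[5.6945, 0.1605, -2.6748], [0.1605, 5.6945, 0.1605], [-2.6748, 0.1605, 5.6945]]
  r_p     = [0.1605, -2.6748, -1.5636]
Written out (R1..R3):
  (R1) 5.6945 phi_1 + 0.1605 phi_2 - 2.6748 phi_3 = 0.1605
  (R2) 0.1605 phi_1 + 5.6945 phi_2 + 0.1605 phi_3 = -2.6748
  (R3) -2.6748 phi_1 + 0.1605 phi_2 + 5.6945 phi_3 = -1.5636
Gaussian elimination:
  R2 <- R2 - (0.1605/5.6945) R1 = R2 - (0.028185) R1:  5.689976 phi_2 + 0.235889 phi_3 = -2.679324
  R3 <- R3 - (-2.6748/5.6945) R1 = R3 - (-0.469716) R1:  0.235889 phi_2 + 4.438103 phi_3 = -1.488211
  R3 <- R3 - (0.235889/5.689976) R2 = R3 - (0.041457) R2:  4.428323 phi_3 = -1.377134
Back-substitution:
  phi_hat_3 = -1.377134 / 4.428323 = -0.310983
  phi_hat_2 = (-2.679324 - (0.235889)(-0.310983)) / 5.689976 = -0.457992
  phi_hat_1 = (0.1605 - (0.1605)(-0.457992) - (-2.6748)(-0.310983)) / 5.6945 = -0.10498
So phi_hat = [-0.1050, -0.4580, -0.3110].
Therefore phi_hat_1 = -0.1050.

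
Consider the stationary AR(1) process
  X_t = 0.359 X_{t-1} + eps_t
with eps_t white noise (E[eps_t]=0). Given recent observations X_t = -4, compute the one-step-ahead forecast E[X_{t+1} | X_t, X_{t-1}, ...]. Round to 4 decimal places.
E[X_{t+1} \mid \mathcal F_t] = -1.4360

For an AR(p) model X_t = c + sum_i phi_i X_{t-i} + eps_t, the
one-step-ahead conditional mean is
  E[X_{t+1} | X_t, ...] = c + sum_i phi_i X_{t+1-i}.
Substitute known values:
  E[X_{t+1} | ...] = (0.359) * (-4)
                   = -1.4360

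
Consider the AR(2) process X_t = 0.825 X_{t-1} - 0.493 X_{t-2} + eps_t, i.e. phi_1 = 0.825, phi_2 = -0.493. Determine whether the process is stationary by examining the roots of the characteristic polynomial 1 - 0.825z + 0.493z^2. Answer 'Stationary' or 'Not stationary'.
\text{Stationary}

The AR(p) characteristic polynomial is P(z) = 1 - 0.825z + 0.493z^2.
Stationarity requires all roots to lie outside the unit circle, i.e. |z| > 1 for every root.
Set 1 + (-0.825) z + (0.493) z^2 = 0, i.e. a z^2 + b z + c = 0 with a = 0.493, b = -0.825, c = 1.
Discriminant D = b^2 - 4ac = (-0.825)^2 - 4*(0.493)*1 = 0.680625 - (1.972) = -1.291375.
D < 0, so the roots are the complex-conjugate pair z = (-b +/- i sqrt(-D)) / (2a) = 0.8367 +/- 1.1525i.
For a conjugate pair |z|^2 = z * conj(z) = (product of roots) = c/a = 1/(0.493) = 2.028398, so |z| = sqrt(2.028398) = 1.4242 for both roots.
Moduli of all roots: 1.4242, 1.4242.
All moduli strictly greater than 1? Yes.
Verdict: Stationary.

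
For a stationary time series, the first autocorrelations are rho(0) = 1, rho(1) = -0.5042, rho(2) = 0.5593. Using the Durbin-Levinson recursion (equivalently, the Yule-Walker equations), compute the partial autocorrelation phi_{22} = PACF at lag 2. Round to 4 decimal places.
\phi_{22} = 0.4091

The PACF at lag k is phi_{kk}, the last component of the solution
to the Yule-Walker system G_k phi = r_k where
  (G_k)_{ij} = rho(|i - j|), (r_k)_i = rho(i), i,j = 1..k.
Equivalently, Durbin-Levinson gives phi_{kk} iteratively:
  phi_{11} = rho(1)
  phi_{kk} = [rho(k) - sum_{j=1..k-1} phi_{k-1,j} rho(k-j)]
            / [1 - sum_{j=1..k-1} phi_{k-1,j} rho(j)],
  phi_{k,j} = phi_{k-1,j} - phi_{kk} phi_{k-1,k-j},  j = 1..k-1.
Step k = 1:
  phi_11 = rho(1) = -0.5042.
Step k = 2:
  phi_22 = [rho(2) - phi_11 rho(1)] / [1 - phi_11 rho(1)] = [0.5593 - (-0.5042)(-0.5042)] / [1 - (-0.5042)(-0.5042)]
         = 0.30508236 / 0.74578236 = 0.4091.
Therefore phi_{22} = 0.4091.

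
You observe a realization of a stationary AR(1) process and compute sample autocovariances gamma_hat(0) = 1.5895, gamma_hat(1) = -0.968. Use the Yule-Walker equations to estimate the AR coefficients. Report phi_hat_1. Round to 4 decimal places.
\hat\phi_{1} = -0.6090

The Yule-Walker equations for an AR(p) process read, in matrix form,
  Gamma_p phi = r_p,   with   (Gamma_p)_{ij} = gamma(|i - j|),
                       (r_p)_i = gamma(i),   i,j = 1..p.
Substitute the sample gammas (Toeplitz matrix and right-hand side of size 1):
  Gamma_p = [[1.5895]]
  r_p     = [-0.968]
With p = 1 this is the single equation gamma(0) phi_1 = gamma(1):
  phi_hat_1 = gamma(1) / gamma(0) = -0.968 / 1.5895 = -0.6090.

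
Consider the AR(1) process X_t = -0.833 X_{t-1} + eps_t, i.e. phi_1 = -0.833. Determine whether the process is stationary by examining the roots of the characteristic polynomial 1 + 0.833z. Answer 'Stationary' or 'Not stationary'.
\text{Stationary}

The AR(p) characteristic polynomial is P(z) = 1 + 0.833z.
Stationarity requires all roots to lie outside the unit circle, i.e. |z| > 1 for every root.
This is linear in z: 1 + (0.833) z = 0  =>  z = -1/(0.833) = -1.20048,  |z| = 1.20048.
Moduli of all roots: 1.2005.
All moduli strictly greater than 1? Yes.
Verdict: Stationary.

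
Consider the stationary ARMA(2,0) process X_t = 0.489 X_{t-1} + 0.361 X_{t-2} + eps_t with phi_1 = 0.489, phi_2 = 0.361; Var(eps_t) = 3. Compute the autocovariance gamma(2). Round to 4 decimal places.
\gamma(2) = 6.1203

Multiply the model equation by X_{t-k} and take expectations. With theta_0 = psi_0 = 1 and psi_j the MA(infinity) weights, this gives
  gamma(k) - sum_i phi_i gamma(k-i) = c_k,
  c_k = sigma^2 * sum_{j=k..q} theta_j psi_{j-k}   (c_k = 0 for k > q),
using gamma(-m) = gamma(m).
Pure AR (q = 0): c_0 = sigma^2 = 3, c_k = 0 for k >= 1.
Equations for k = 0, 1, 2 (AR order 2, c_2 = 0):
  (E0) gamma(0) = phi_1 gamma(1) + phi_2 gamma(2) + c_0
  (E1) gamma(1) = phi_1 gamma(0) + phi_2 gamma(1) + c_1
  (E2) gamma(2) = phi_1 gamma(1) + phi_2 gamma(0)
From (E1): gamma(1) = A gamma(0) + B with
  A = phi_1 / (1 - phi_2) = 0.489 / 0.639 = 0.765258,   B = c_1 / (1 - phi_2) = 0 / 0.639 = 0.
Insert (E2) into (E0): gamma(0) (1 - phi_2^2) = phi_1 (1 + phi_2) gamma(1) + c_0.
  phi_1 (1 + phi_2) = (0.489)(1.361) = 0.665529,   1 - phi_2^2 = 0.869679.
Replace gamma(1) by A gamma(0) + B and collect gamma(0):
  gamma(0) [0.869679 - (0.665529)(0.765258)] = c_0 = 3
  gamma(0) * 0.360377 = 3
  gamma(0) = 3 / 0.360377 = 8.324605.
  gamma(1) = A gamma(0) = (0.765258)(8.324605) = 6.370472.
  gamma(2) = phi_1 gamma(1) + phi_2 gamma(0) = (0.489)(6.370472) + (0.361)(8.324605) = 6.120343.
Therefore gamma(2) = 6.1203 (to 4 decimal places).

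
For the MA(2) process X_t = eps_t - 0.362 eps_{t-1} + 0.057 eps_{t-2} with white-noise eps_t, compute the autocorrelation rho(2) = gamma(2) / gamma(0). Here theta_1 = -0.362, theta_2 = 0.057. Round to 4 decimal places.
\rho(2) = 0.0503

For an MA(q) process with theta_0 = 1, the autocovariance is
  gamma(k) = sigma^2 * sum_{i=0..q-k} theta_i * theta_{i+k},
and rho(k) = gamma(k) / gamma(0). Sigma^2 cancels.
  numerator   = (1)*(0.057) = 0.057.
  denominator = (1)^2 + (-0.362)^2 + (0.057)^2 = 1.134293.
  rho(2) = 0.057 / 1.134293 = 0.0503.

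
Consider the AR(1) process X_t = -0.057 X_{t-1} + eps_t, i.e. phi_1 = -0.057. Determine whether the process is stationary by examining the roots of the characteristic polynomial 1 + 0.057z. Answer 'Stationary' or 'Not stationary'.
\text{Stationary}

The AR(p) characteristic polynomial is P(z) = 1 + 0.057z.
Stationarity requires all roots to lie outside the unit circle, i.e. |z| > 1 for every root.
This is linear in z: 1 + (0.057) z = 0  =>  z = -1/(0.057) = -17.54386,  |z| = 17.54386.
Moduli of all roots: 17.5439.
All moduli strictly greater than 1? Yes.
Verdict: Stationary.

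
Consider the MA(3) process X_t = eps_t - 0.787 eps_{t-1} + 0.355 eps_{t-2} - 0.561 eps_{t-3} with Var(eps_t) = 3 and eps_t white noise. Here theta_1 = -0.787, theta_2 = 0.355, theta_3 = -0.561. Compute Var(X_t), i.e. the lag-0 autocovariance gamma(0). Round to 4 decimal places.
\gamma(0) = 6.1803

For an MA(q) process X_t = eps_t + sum_i theta_i eps_{t-i} with
Var(eps_t) = sigma^2, the variance is
  gamma(0) = sigma^2 * (1 + sum_i theta_i^2).
  sum_i theta_i^2 = (-0.787)^2 + (0.355)^2 + (-0.561)^2 = 0.619369 + 0.126025 + 0.314721 = 1.060115.
  gamma(0) = 3 * (1 + 1.060115) = 3 * 2.060115 = 6.180345, which rounds to 6.1803.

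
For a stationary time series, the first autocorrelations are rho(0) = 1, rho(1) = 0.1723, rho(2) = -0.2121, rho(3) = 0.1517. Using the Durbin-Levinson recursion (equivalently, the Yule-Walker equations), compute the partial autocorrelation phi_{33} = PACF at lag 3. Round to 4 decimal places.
\phi_{33} = 0.2640

The PACF at lag k is phi_{kk}, the last component of the solution
to the Yule-Walker system G_k phi = r_k where
  (G_k)_{ij} = rho(|i - j|), (r_k)_i = rho(i), i,j = 1..k.
Equivalently, Durbin-Levinson gives phi_{kk} iteratively:
  phi_{11} = rho(1)
  phi_{kk} = [rho(k) - sum_{j=1..k-1} phi_{k-1,j} rho(k-j)]
            / [1 - sum_{j=1..k-1} phi_{k-1,j} rho(j)],
  phi_{k,j} = phi_{k-1,j} - phi_{kk} phi_{k-1,k-j},  j = 1..k-1.
Step k = 1:
  phi_11 = rho(1) = 0.1723.
Step k = 2:
  phi_22 = [rho(2) - phi_11 rho(1)] / [1 - phi_11 rho(1)] = [-0.2121 - (0.1723)(0.1723)] / [1 - (0.1723)(0.1723)]
         = -0.24178729 / 0.97031271 = -0.249185.
  Update: phi_21 = phi_11 - phi_22 phi_11 = 0.1723 - (-0.249185)(0.1723) = 0.215235.
Step k = 3:
  phi_33 = [rho(3) - phi_21 rho(2) - phi_22 rho(1)] / [1 - phi_21 rho(1) - phi_22 rho(2)]
    numerator   = 0.1517 - (0.215235)(-0.2121) - (-0.249185)(0.1723) = 0.24028581
    denominator = 1 - (0.215235)(0.1723) - (-0.249185)(-0.2121) = 0.91006296
  phi_33 = 0.24028581 / 0.91006296 = 0.264.
Therefore phi_{33} = 0.2640.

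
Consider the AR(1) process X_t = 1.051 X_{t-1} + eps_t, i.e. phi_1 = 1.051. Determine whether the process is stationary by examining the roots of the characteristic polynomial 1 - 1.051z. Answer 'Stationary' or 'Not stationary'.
\text{Not stationary}

The AR(p) characteristic polynomial is P(z) = 1 - 1.051z.
Stationarity requires all roots to lie outside the unit circle, i.e. |z| > 1 for every root.
This is linear in z: 1 + (-1.051) z = 0  =>  z = -1/(-1.051) = 0.951475,  |z| = 0.951475.
Moduli of all roots: 0.9515.
All moduli strictly greater than 1? No.
Verdict: Not stationary.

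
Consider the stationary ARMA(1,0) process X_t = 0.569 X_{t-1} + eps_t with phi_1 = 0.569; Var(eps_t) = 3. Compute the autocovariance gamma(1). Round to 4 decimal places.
\gamma(1) = 2.5243

Multiply the model equation by X_{t-k} and take expectations. With theta_0 = psi_0 = 1 and psi_j the MA(infinity) weights, this gives
  gamma(k) - sum_i phi_i gamma(k-i) = c_k,
  c_k = sigma^2 * sum_{j=k..q} theta_j psi_{j-k}   (c_k = 0 for k > q),
using gamma(-m) = gamma(m).
Pure AR (q = 0): c_0 = sigma^2 = 3, c_k = 0 for k >= 1.
Equations for k = 0 and k = 1 (AR order 1):
  gamma(0) = phi_1 gamma(1) + c_0
  gamma(1) = phi_1 gamma(0) + c_1
Substituting the second into the first: gamma(0) (1 - phi_1^2) = c_0 + phi_1 c_1, so
  gamma(0) = c_0 / (1 - phi_1^2) = 3 / (1 - (0.569)^2) = 3 / 0.676239 = 4.436301.
  gamma(1) = phi_1 gamma(0) = (0.569)(4.436301) = 2.524255.
Therefore gamma(1) = 2.5243 (to 4 decimal places).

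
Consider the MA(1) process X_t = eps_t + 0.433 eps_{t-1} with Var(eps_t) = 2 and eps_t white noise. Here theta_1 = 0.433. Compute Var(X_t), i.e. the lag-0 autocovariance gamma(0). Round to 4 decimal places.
\gamma(0) = 2.3750

For an MA(q) process X_t = eps_t + sum_i theta_i eps_{t-i} with
Var(eps_t) = sigma^2, the variance is
  gamma(0) = sigma^2 * (1 + sum_i theta_i^2).
  sum_i theta_i^2 = (0.433)^2 = 0.187489.
  gamma(0) = 2 * (1 + 0.187489) = 2 * 1.187489 = 2.374978, which rounds to 2.3750.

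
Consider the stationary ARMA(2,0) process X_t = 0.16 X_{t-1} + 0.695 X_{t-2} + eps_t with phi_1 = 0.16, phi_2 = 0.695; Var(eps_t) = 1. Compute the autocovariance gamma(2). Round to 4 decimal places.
\gamma(2) = 2.0788

Multiply the model equation by X_{t-k} and take expectations. With theta_0 = psi_0 = 1 and psi_j the MA(infinity) weights, this gives
  gamma(k) - sum_i phi_i gamma(k-i) = c_k,
  c_k = sigma^2 * sum_{j=k..q} theta_j psi_{j-k}   (c_k = 0 for k > q),
using gamma(-m) = gamma(m).
Pure AR (q = 0): c_0 = sigma^2 = 1, c_k = 0 for k >= 1.
Equations for k = 0, 1, 2 (AR order 2, c_2 = 0):
  (E0) gamma(0) = phi_1 gamma(1) + phi_2 gamma(2) + c_0
  (E1) gamma(1) = phi_1 gamma(0) + phi_2 gamma(1) + c_1
  (E2) gamma(2) = phi_1 gamma(1) + phi_2 gamma(0)
From (E1): gamma(1) = A gamma(0) + B with
  A = phi_1 / (1 - phi_2) = 0.16 / 0.305 = 0.52459,   B = c_1 / (1 - phi_2) = 0 / 0.305 = 0.
Insert (E2) into (E0): gamma(0) (1 - phi_2^2) = phi_1 (1 + phi_2) gamma(1) + c_0.
  phi_1 (1 + phi_2) = (0.16)(1.695) = 0.2712,   1 - phi_2^2 = 0.516975.
Replace gamma(1) by A gamma(0) + B and collect gamma(0):
  gamma(0) [0.516975 - (0.2712)(0.52459)] = c_0 = 1
  gamma(0) * 0.374706 = 1
  gamma(0) = 1 / 0.374706 = 2.668758.
  gamma(1) = A gamma(0) = (0.52459)(2.668758) = 1.400004.
  gamma(2) = phi_1 gamma(1) + phi_2 gamma(0) = (0.16)(1.400004) + (0.695)(2.668758) = 2.078787.
Therefore gamma(2) = 2.0788 (to 4 decimal places).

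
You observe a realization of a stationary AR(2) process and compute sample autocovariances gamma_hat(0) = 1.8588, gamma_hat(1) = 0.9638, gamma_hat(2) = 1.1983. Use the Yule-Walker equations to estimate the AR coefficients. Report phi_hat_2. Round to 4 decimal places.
\hat\phi_{2} = 0.5140

The Yule-Walker equations for an AR(p) process read, in matrix form,
  Gamma_p phi = r_p,   with   (Gamma_p)_{ij} = gamma(|i - j|),
                       (r_p)_i = gamma(i),   i,j = 1..p.
Substitute the sample gammas (Toeplitz matrix and right-hand side of size 2):
  Gamma_p = [[1.8588, 0.9638], [0.9638, 1.8588]]
  r_p     = [0.9638, 1.1983]
Written out:
  1.8588 phi_1 + 0.9638 phi_2 = 0.9638
  0.9638 phi_1 + 1.8588 phi_2 = 1.1983
Solve by Cramer's rule:
  det = gamma(0)^2 - gamma(1)^2 = (1.8588)^2 - (0.9638)^2 = 3.45513744 - 0.92891044 = 2.526227
  phi_hat_1 = [gamma(1) gamma(0) - gamma(1) gamma(2)] / det = [(0.9638)(1.8588) - (0.9638)(1.1983)] / 2.526227 = 0.6365899 / 2.526227 = 0.252
  phi_hat_2 = [gamma(0) gamma(2) - gamma(1)^2] / det = [(1.8588)(1.1983) - (0.9638)^2] / 2.526227 = 1.2984896 / 2.526227 = 0.514
So phi_hat = [0.2520, 0.5140].
Therefore phi_hat_2 = 0.5140.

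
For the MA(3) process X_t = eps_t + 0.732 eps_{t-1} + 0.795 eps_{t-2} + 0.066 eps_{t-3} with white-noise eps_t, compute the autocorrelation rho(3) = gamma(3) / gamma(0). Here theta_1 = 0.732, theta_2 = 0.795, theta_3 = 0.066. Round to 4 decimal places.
\rho(3) = 0.0304

For an MA(q) process with theta_0 = 1, the autocovariance is
  gamma(k) = sigma^2 * sum_{i=0..q-k} theta_i * theta_{i+k},
and rho(k) = gamma(k) / gamma(0). Sigma^2 cancels.
  numerator   = (1)*(0.066) = 0.066.
  denominator = (1)^2 + (0.732)^2 + (0.795)^2 + (0.066)^2 = 2.172205.
  rho(3) = 0.066 / 2.172205 = 0.0304.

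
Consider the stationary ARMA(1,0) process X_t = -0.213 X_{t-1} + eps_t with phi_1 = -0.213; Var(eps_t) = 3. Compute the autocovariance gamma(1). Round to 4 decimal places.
\gamma(1) = -0.6694

Multiply the model equation by X_{t-k} and take expectations. With theta_0 = psi_0 = 1 and psi_j the MA(infinity) weights, this gives
  gamma(k) - sum_i phi_i gamma(k-i) = c_k,
  c_k = sigma^2 * sum_{j=k..q} theta_j psi_{j-k}   (c_k = 0 for k > q),
using gamma(-m) = gamma(m).
Pure AR (q = 0): c_0 = sigma^2 = 3, c_k = 0 for k >= 1.
Equations for k = 0 and k = 1 (AR order 1):
  gamma(0) = phi_1 gamma(1) + c_0
  gamma(1) = phi_1 gamma(0) + c_1
Substituting the second into the first: gamma(0) (1 - phi_1^2) = c_0 + phi_1 c_1, so
  gamma(0) = c_0 / (1 - phi_1^2) = 3 / (1 - (-0.213)^2) = 3 / 0.954631 = 3.142576.
  gamma(1) = phi_1 gamma(0) = (-0.213)(3.142576) = -0.669369.
Therefore gamma(1) = -0.6694 (to 4 decimal places).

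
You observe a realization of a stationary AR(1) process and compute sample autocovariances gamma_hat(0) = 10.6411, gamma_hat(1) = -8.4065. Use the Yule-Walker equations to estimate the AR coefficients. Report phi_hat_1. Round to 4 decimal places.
\hat\phi_{1} = -0.7900

The Yule-Walker equations for an AR(p) process read, in matrix form,
  Gamma_p phi = r_p,   with   (Gamma_p)_{ij} = gamma(|i - j|),
                       (r_p)_i = gamma(i),   i,j = 1..p.
Substitute the sample gammas (Toeplitz matrix and right-hand side of size 1):
  Gamma_p = [[10.6411]]
  r_p     = [-8.4065]
With p = 1 this is the single equation gamma(0) phi_1 = gamma(1):
  phi_hat_1 = gamma(1) / gamma(0) = -8.4065 / 10.6411 = -0.7900.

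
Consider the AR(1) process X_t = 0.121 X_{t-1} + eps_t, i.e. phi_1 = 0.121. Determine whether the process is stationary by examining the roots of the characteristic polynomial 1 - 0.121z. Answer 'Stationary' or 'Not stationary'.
\text{Stationary}

The AR(p) characteristic polynomial is P(z) = 1 - 0.121z.
Stationarity requires all roots to lie outside the unit circle, i.e. |z| > 1 for every root.
This is linear in z: 1 + (-0.121) z = 0  =>  z = -1/(-0.121) = 8.264463,  |z| = 8.264463.
Moduli of all roots: 8.2645.
All moduli strictly greater than 1? Yes.
Verdict: Stationary.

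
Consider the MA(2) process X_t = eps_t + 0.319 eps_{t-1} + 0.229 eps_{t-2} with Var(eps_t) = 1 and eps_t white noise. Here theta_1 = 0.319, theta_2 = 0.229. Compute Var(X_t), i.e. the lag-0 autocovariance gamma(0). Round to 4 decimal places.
\gamma(0) = 1.1542

For an MA(q) process X_t = eps_t + sum_i theta_i eps_{t-i} with
Var(eps_t) = sigma^2, the variance is
  gamma(0) = sigma^2 * (1 + sum_i theta_i^2).
  sum_i theta_i^2 = (0.319)^2 + (0.229)^2 = 0.101761 + 0.052441 = 0.154202.
  gamma(0) = 1 * (1 + 0.154202) = 1 * 1.154202 = 1.154202, which rounds to 1.1542.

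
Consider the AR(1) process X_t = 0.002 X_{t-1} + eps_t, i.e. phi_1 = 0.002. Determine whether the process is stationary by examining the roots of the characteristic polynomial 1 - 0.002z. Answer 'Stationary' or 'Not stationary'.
\text{Stationary}

The AR(p) characteristic polynomial is P(z) = 1 - 0.002z.
Stationarity requires all roots to lie outside the unit circle, i.e. |z| > 1 for every root.
This is linear in z: 1 + (-0.002) z = 0  =>  z = -1/(-0.002) = 500,  |z| = 500.
Moduli of all roots: 500.0000.
All moduli strictly greater than 1? Yes.
Verdict: Stationary.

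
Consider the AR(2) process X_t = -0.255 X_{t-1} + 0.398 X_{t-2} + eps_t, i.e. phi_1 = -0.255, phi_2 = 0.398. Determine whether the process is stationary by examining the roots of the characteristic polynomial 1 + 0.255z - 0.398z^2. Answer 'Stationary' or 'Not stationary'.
\text{Stationary}

The AR(p) characteristic polynomial is P(z) = 1 + 0.255z - 0.398z^2.
Stationarity requires all roots to lie outside the unit circle, i.e. |z| > 1 for every root.
Set 1 + (0.255) z + (-0.398) z^2 = 0, i.e. a z^2 + b z + c = 0 with a = -0.398, b = 0.255, c = 1.
Discriminant D = b^2 - 4ac = (0.255)^2 - 4*(-0.398)*1 = 0.065025 - (-1.592) = 1.657025.
D >= 0, so the roots are real: z = (-b +/- sqrt(D)) / (2a) = (-0.255 +/- 1.287255) / (-0.796).
  z_1 = (-0.255 + 1.287255) / (-0.796) = -1.2968,   |z_1| = 1.2968.
  z_2 = (-0.255 - 1.287255) / (-0.796) = 1.9375,   |z_2| = 1.9375.
Moduli of all roots: 1.2968, 1.9375.
All moduli strictly greater than 1? Yes.
Verdict: Stationary.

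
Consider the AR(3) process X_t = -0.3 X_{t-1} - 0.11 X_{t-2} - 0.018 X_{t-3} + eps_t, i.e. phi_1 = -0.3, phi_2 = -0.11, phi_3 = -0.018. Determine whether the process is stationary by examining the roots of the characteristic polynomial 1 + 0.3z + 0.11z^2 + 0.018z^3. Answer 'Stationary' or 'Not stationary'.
\text{Stationary}

The AR(p) characteristic polynomial is P(z) = 1 + 0.3z + 0.11z^2 + 0.018z^3.
Stationarity requires all roots to lie outside the unit circle, i.e. |z| > 1 for every root.
Degree 3: look for a simple real root z0 first, then factor out (1 - z/z0) and solve the remaining quadratic.
Testing z0 = -5: P(-5) = 1 + (0.3)(-5) + (0.11)(-5)^2 + (0.018)(-5)^3
  = 1 + (-1.5) + (2.75) + (-2.25) = 0.  So z_0 = -5 is a root, |z_0| = 5.
Divide out the factor (1 + 0.2 z) = (1 - z/z0) (since 1/z0 = -0.2):
  P(z) = (1 + 0.2 z)(1 + (0.1) z + (0.09) z^2)
  [check: z-coef 0.1 - (-0.2) = 0.3; z^2-coef 0.09 - (-0.2)(0.1) = 0.11; z^3-coef -(-0.2)(0.09) = 0.018.]
Remaining roots from the quadratic factor 1 + (0.1) z + (0.09) z^2:
  Set 1 + (0.1) z + (0.09) z^2 = 0, i.e. a z^2 + b z + c = 0 with a = 0.09, b = 0.1, c = 1.
  Discriminant D = b^2 - 4ac = (0.1)^2 - 4*(0.09)*1 = 0.01 - (0.36) = -0.35.
  D < 0, so the roots are the complex-conjugate pair z = (-b +/- i sqrt(-D)) / (2a) = -0.5556 +/- 3.2867i.
  For a conjugate pair |z|^2 = z * conj(z) = (product of roots) = c/a = 1/(0.09) = 11.111111, so |z| = sqrt(11.111111) = 3.3333 for both roots.
Moduli of all roots: 5.0000, 3.3333, 3.3333.
All moduli strictly greater than 1? Yes.
Verdict: Stationary.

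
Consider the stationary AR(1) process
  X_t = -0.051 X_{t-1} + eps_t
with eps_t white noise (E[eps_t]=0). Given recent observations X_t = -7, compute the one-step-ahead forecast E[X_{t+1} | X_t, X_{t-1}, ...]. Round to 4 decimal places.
E[X_{t+1} \mid \mathcal F_t] = 0.3570

For an AR(p) model X_t = c + sum_i phi_i X_{t-i} + eps_t, the
one-step-ahead conditional mean is
  E[X_{t+1} | X_t, ...] = c + sum_i phi_i X_{t+1-i}.
Substitute known values:
  E[X_{t+1} | ...] = (-0.051) * (-7)
                   = 0.3570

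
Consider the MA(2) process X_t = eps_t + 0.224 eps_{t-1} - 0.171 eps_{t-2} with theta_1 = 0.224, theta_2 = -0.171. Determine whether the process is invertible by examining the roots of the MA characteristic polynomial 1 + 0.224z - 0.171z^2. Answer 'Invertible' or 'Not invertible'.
\text{Invertible}

The MA(q) characteristic polynomial is P(z) = 1 + 0.224z - 0.171z^2.
Invertibility requires all roots to lie outside the unit circle, i.e. |z| > 1 for every root.
Set 1 + (0.224) z + (-0.171) z^2 = 0, i.e. a z^2 + b z + c = 0 with a = -0.171, b = 0.224, c = 1.
Discriminant D = b^2 - 4ac = (0.224)^2 - 4*(-0.171)*1 = 0.050176 - (-0.684) = 0.734176.
D >= 0, so the roots are real: z = (-b +/- sqrt(D)) / (2a) = (-0.224 +/- 0.856841) / (-0.342).
  z_1 = (-0.224 + 0.856841) / (-0.342) = -1.8504,   |z_1| = 1.8504.
  z_2 = (-0.224 - 0.856841) / (-0.342) = 3.1604,   |z_2| = 3.1604.
Moduli of all roots: 1.8504, 3.1604.
All moduli strictly greater than 1? Yes.
Verdict: Invertible.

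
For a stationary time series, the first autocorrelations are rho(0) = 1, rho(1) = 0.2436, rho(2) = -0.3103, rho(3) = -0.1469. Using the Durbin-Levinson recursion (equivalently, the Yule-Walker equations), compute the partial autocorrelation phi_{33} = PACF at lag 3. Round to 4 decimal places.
\phi_{33} = 0.0680

The PACF at lag k is phi_{kk}, the last component of the solution
to the Yule-Walker system G_k phi = r_k where
  (G_k)_{ij} = rho(|i - j|), (r_k)_i = rho(i), i,j = 1..k.
Equivalently, Durbin-Levinson gives phi_{kk} iteratively:
  phi_{11} = rho(1)
  phi_{kk} = [rho(k) - sum_{j=1..k-1} phi_{k-1,j} rho(k-j)]
            / [1 - sum_{j=1..k-1} phi_{k-1,j} rho(j)],
  phi_{k,j} = phi_{k-1,j} - phi_{kk} phi_{k-1,k-j},  j = 1..k-1.
Step k = 1:
  phi_11 = rho(1) = 0.2436.
Step k = 2:
  phi_22 = [rho(2) - phi_11 rho(1)] / [1 - phi_11 rho(1)] = [-0.3103 - (0.2436)(0.2436)] / [1 - (0.2436)(0.2436)]
         = -0.36964096 / 0.94065904 = -0.39296.
  Update: phi_21 = phi_11 - phi_22 phi_11 = 0.2436 - (-0.39296)(0.2436) = 0.339325.
Step k = 3:
  phi_33 = [rho(3) - phi_21 rho(2) - phi_22 rho(1)] / [1 - phi_21 rho(1) - phi_22 rho(2)]
    numerator   = -0.1469 - (0.339325)(-0.3103) - (-0.39296)(0.2436) = 0.05411748
    denominator = 1 - (0.339325)(0.2436) - (-0.39296)(-0.3103) = 0.79540509
  phi_33 = 0.05411748 / 0.79540509 = 0.068.
Therefore phi_{33} = 0.0680.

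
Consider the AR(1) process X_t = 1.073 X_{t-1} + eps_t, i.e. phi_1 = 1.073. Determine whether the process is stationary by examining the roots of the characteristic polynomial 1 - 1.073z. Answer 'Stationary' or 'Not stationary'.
\text{Not stationary}

The AR(p) characteristic polynomial is P(z) = 1 - 1.073z.
Stationarity requires all roots to lie outside the unit circle, i.e. |z| > 1 for every root.
This is linear in z: 1 + (-1.073) z = 0  =>  z = -1/(-1.073) = 0.931966,  |z| = 0.931966.
Moduli of all roots: 0.9320.
All moduli strictly greater than 1? No.
Verdict: Not stationary.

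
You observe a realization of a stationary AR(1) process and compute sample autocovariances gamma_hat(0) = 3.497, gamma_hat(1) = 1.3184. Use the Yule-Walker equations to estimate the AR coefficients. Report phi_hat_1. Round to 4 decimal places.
\hat\phi_{1} = 0.3770

The Yule-Walker equations for an AR(p) process read, in matrix form,
  Gamma_p phi = r_p,   with   (Gamma_p)_{ij} = gamma(|i - j|),
                       (r_p)_i = gamma(i),   i,j = 1..p.
Substitute the sample gammas (Toeplitz matrix and right-hand side of size 1):
  Gamma_p = [[3.497]]
  r_p     = [1.3184]
With p = 1 this is the single equation gamma(0) phi_1 = gamma(1):
  phi_hat_1 = gamma(1) / gamma(0) = 1.3184 / 3.497 = 0.3770.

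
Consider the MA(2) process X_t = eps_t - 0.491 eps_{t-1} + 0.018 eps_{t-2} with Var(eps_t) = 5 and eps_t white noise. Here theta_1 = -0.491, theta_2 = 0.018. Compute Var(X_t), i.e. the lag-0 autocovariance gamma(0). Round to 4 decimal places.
\gamma(0) = 6.2070

For an MA(q) process X_t = eps_t + sum_i theta_i eps_{t-i} with
Var(eps_t) = sigma^2, the variance is
  gamma(0) = sigma^2 * (1 + sum_i theta_i^2).
  sum_i theta_i^2 = (-0.491)^2 + (0.018)^2 = 0.241081 + 0.000324 = 0.241405.
  gamma(0) = 5 * (1 + 0.241405) = 5 * 1.241405 = 6.207025, which rounds to 6.2070.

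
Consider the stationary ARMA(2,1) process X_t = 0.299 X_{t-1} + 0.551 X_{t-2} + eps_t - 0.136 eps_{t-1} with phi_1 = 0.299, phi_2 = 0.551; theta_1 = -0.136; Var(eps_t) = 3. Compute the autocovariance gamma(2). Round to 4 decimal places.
\gamma(2) = 4.5902

Multiply the model equation by X_{t-k} and take expectations. With theta_0 = psi_0 = 1 and psi_j the MA(infinity) weights, this gives
  gamma(k) - sum_i phi_i gamma(k-i) = c_k,
  c_k = sigma^2 * sum_{j=k..q} theta_j psi_{j-k}   (c_k = 0 for k > q),
using gamma(-m) = gamma(m).
psi-weights needed (psi_j = theta_j + sum_i phi_i psi_{j-i}):
  psi_1 = theta_1 + phi_1 = -0.136 + (0.299) = 0.163
Right-hand sides:
  c_0 = sigma^2 (1 + theta_1 psi_1) = 3 * (1 + (-0.136)(0.163)) = 3 * 0.977832 = 2.933496
  c_1 = sigma^2 theta_1 = 3 * (-0.136) = -0.408
  c_2 = 0
Equations for k = 0, 1, 2 (AR order 2, c_2 = 0):
  (E0) gamma(0) = phi_1 gamma(1) + phi_2 gamma(2) + c_0
  (E1) gamma(1) = phi_1 gamma(0) + phi_2 gamma(1) + c_1
  (E2) gamma(2) = phi_1 gamma(1) + phi_2 gamma(0)
From (E1): gamma(1) = A gamma(0) + B with
  A = phi_1 / (1 - phi_2) = 0.299 / 0.449 = 0.665924,   B = c_1 / (1 - phi_2) = -0.408 / 0.449 = -0.908686.
Insert (E2) into (E0): gamma(0) (1 - phi_2^2) = phi_1 (1 + phi_2) gamma(1) + c_0.
  phi_1 (1 + phi_2) = (0.299)(1.551) = 0.463749,   1 - phi_2^2 = 0.696399.
Replace gamma(1) by A gamma(0) + B and collect gamma(0):
  gamma(0) [0.696399 - (0.463749)(0.665924)] = (0.463749)(-0.908686) + 2.933496
  gamma(0) * 0.387577 = 2.512094
  gamma(0) = 2.512094 / 0.387577 = 6.48153.
  gamma(1) = A gamma(0) + B = (0.665924)(6.48153) + (-0.908686) = 3.407522.
  gamma(2) = phi_1 gamma(1) + phi_2 gamma(0) = (0.299)(3.407522) + (0.551)(6.48153) = 4.590172.
Therefore gamma(2) = 4.5902 (to 4 decimal places).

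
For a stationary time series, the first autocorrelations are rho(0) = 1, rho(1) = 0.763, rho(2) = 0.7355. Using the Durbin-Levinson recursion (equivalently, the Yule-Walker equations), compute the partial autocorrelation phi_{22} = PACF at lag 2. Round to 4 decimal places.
\phi_{22} = 0.3670

The PACF at lag k is phi_{kk}, the last component of the solution
to the Yule-Walker system G_k phi = r_k where
  (G_k)_{ij} = rho(|i - j|), (r_k)_i = rho(i), i,j = 1..k.
Equivalently, Durbin-Levinson gives phi_{kk} iteratively:
  phi_{11} = rho(1)
  phi_{kk} = [rho(k) - sum_{j=1..k-1} phi_{k-1,j} rho(k-j)]
            / [1 - sum_{j=1..k-1} phi_{k-1,j} rho(j)],
  phi_{k,j} = phi_{k-1,j} - phi_{kk} phi_{k-1,k-j},  j = 1..k-1.
Step k = 1:
  phi_11 = rho(1) = 0.763.
Step k = 2:
  phi_22 = [rho(2) - phi_11 rho(1)] / [1 - phi_11 rho(1)] = [0.7355 - (0.763)(0.763)] / [1 - (0.763)(0.763)]
         = 0.153331 / 0.417831 = 0.367.
Therefore phi_{22} = 0.3670.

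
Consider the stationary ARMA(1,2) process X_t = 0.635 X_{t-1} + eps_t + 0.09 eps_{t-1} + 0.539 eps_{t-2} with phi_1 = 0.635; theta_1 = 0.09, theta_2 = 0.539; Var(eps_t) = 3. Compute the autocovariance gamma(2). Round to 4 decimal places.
\gamma(2) = 6.4029

Multiply the model equation by X_{t-k} and take expectations. With theta_0 = psi_0 = 1 and psi_j the MA(infinity) weights, this gives
  gamma(k) - sum_i phi_i gamma(k-i) = c_k,
  c_k = sigma^2 * sum_{j=k..q} theta_j psi_{j-k}   (c_k = 0 for k > q),
using gamma(-m) = gamma(m).
psi-weights needed (psi_j = theta_j + sum_i phi_i psi_{j-i}):
  psi_1 = theta_1 + phi_1 = 0.09 + (0.635) = 0.725
  psi_2 = theta_2 + phi_1 psi_1 = 0.539 + (0.635)(0.725) = 0.999375
Right-hand sides:
  c_0 = sigma^2 (1 + theta_1 psi_1 + theta_2 psi_2) = 3 * (1 + (0.09)(0.725) + (0.539)(0.999375)) = 3 * 1.603913 = 4.811739
  c_1 = sigma^2 (theta_1 + theta_2 psi_1) = 3 * (0.09 + (0.539)(0.725)) = 1.442325
  c_2 = sigma^2 theta_2 = 3 * (0.539) = 1.617
Equations for k = 0 and k = 1 (AR order 1):
  gamma(0) = phi_1 gamma(1) + c_0
  gamma(1) = phi_1 gamma(0) + c_1
Substituting the second into the first: gamma(0) (1 - phi_1^2) = c_0 + phi_1 c_1, so
  gamma(0) = (c_0 + phi_1 c_1) / (1 - phi_1^2) = (4.811739 + (0.635)(1.442325)) / (1 - (0.635)^2) = 5.727616 / 0.596775 = 9.597613.
  gamma(1) = phi_1 gamma(0) + c_1 = (0.635)(9.597613) + (1.442325) = 7.53681.
For k = 2: gamma(2) = phi_1 gamma(1) + c_2
  = (0.635)(7.53681) + (1.617) = 6.402874.
Therefore gamma(2) = 6.4029 (to 4 decimal places).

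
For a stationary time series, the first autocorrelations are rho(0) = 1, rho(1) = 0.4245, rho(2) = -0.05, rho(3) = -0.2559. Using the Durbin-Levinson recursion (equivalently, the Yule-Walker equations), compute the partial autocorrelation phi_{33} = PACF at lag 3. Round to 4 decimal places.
\phi_{33} = -0.1450

The PACF at lag k is phi_{kk}, the last component of the solution
to the Yule-Walker system G_k phi = r_k where
  (G_k)_{ij} = rho(|i - j|), (r_k)_i = rho(i), i,j = 1..k.
Equivalently, Durbin-Levinson gives phi_{kk} iteratively:
  phi_{11} = rho(1)
  phi_{kk} = [rho(k) - sum_{j=1..k-1} phi_{k-1,j} rho(k-j)]
            / [1 - sum_{j=1..k-1} phi_{k-1,j} rho(j)],
  phi_{k,j} = phi_{k-1,j} - phi_{kk} phi_{k-1,k-j},  j = 1..k-1.
Step k = 1:
  phi_11 = rho(1) = 0.4245.
Step k = 2:
  phi_22 = [rho(2) - phi_11 rho(1)] / [1 - phi_11 rho(1)] = [-0.05 - (0.4245)(0.4245)] / [1 - (0.4245)(0.4245)]
         = -0.23020025 / 0.81979975 = -0.280801.
  Update: phi_21 = phi_11 - phi_22 phi_11 = 0.4245 - (-0.280801)(0.4245) = 0.5437.
Step k = 3:
  phi_33 = [rho(3) - phi_21 rho(2) - phi_22 rho(1)] / [1 - phi_21 rho(1) - phi_22 rho(2)]
    numerator   = -0.2559 - (0.5437)(-0.05) - (-0.280801)(0.4245) = -0.10951516
    denominator = 1 - (0.5437)(0.4245) - (-0.280801)(-0.05) = 0.75515938
  phi_33 = -0.10951516 / 0.75515938 = -0.145.
Therefore phi_{33} = -0.1450.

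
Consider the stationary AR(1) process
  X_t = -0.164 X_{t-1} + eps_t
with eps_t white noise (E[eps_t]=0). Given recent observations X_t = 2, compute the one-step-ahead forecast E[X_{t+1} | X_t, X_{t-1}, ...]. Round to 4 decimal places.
E[X_{t+1} \mid \mathcal F_t] = -0.3280

For an AR(p) model X_t = c + sum_i phi_i X_{t-i} + eps_t, the
one-step-ahead conditional mean is
  E[X_{t+1} | X_t, ...] = c + sum_i phi_i X_{t+1-i}.
Substitute known values:
  E[X_{t+1} | ...] = (-0.164) * (2)
                   = -0.3280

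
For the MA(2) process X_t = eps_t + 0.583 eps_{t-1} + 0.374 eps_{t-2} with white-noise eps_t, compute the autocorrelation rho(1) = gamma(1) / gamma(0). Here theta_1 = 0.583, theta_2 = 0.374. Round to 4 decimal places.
\rho(1) = 0.5413

For an MA(q) process with theta_0 = 1, the autocovariance is
  gamma(k) = sigma^2 * sum_{i=0..q-k} theta_i * theta_{i+k},
and rho(k) = gamma(k) / gamma(0). Sigma^2 cancels.
  numerator   = (1)*(0.583) + (0.583)*(0.374) = 0.801042.
  denominator = (1)^2 + (0.583)^2 + (0.374)^2 = 1.479765.
  rho(1) = 0.801042 / 1.479765 = 0.5413.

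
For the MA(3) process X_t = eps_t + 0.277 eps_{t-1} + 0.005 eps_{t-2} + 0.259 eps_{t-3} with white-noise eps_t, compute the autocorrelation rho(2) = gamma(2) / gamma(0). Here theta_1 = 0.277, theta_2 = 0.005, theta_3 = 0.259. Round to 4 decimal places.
\rho(2) = 0.0671

For an MA(q) process with theta_0 = 1, the autocovariance is
  gamma(k) = sigma^2 * sum_{i=0..q-k} theta_i * theta_{i+k},
and rho(k) = gamma(k) / gamma(0). Sigma^2 cancels.
  numerator   = (1)*(0.005) + (0.277)*(0.259) = 0.076743.
  denominator = (1)^2 + (0.277)^2 + (0.005)^2 + (0.259)^2 = 1.143835.
  rho(2) = 0.076743 / 1.143835 = 0.0671.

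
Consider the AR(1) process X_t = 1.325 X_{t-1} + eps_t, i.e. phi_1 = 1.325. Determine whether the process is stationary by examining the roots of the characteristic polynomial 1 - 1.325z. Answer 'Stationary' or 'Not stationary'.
\text{Not stationary}

The AR(p) characteristic polynomial is P(z) = 1 - 1.325z.
Stationarity requires all roots to lie outside the unit circle, i.e. |z| > 1 for every root.
This is linear in z: 1 + (-1.325) z = 0  =>  z = -1/(-1.325) = 0.754717,  |z| = 0.754717.
Moduli of all roots: 0.7547.
All moduli strictly greater than 1? No.
Verdict: Not stationary.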